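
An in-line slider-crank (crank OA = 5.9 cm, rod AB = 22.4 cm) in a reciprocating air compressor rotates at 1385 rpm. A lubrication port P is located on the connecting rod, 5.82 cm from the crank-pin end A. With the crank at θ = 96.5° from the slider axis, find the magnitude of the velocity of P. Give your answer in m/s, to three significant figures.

ω = 145 rad/s.  Crank-pin speed |V_A| = rω = 8.5572 m/s, perpendicular to OA.
Rod angle: sinφ = −(r/L) sinθ ⇒ φ = -15.171°; ω_rod = −rω cosθ/√(L²−r²sin²θ) = +4.4807 rad/s.
V_P = V_A + ω_rod × AP, with AP = 0.0582 m along the rod.
Components: V_Px = −rω sinθ − a·ω_rod·sinφ = -8.4339 m/s;  V_Py = rω cosθ + a·ω_rod·cosφ = -0.71701 m/s.
|V_P| = √(V_Px² + V_Py²) = 8.4643 m/s.

8.46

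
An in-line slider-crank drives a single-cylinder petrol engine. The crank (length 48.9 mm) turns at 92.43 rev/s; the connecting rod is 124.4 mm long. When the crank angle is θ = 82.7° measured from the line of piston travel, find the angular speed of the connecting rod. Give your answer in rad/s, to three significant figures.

31.5

ω = 580.8 rad/s (converted from 92.43 rev/s).
The rod makes angle φ with the slider axis where L sinφ = r sinθ; differentiating, L cosφ·φ̇ = r ω cosθ.
L cosφ = √(L² − r² sin²θ) = 0.11455 m.
|ω_rod| = r ω |cosθ| / √(L² − r² sin²θ) = 0.0489·580.8·0.12706/0.11455 = 31.5 rad/s.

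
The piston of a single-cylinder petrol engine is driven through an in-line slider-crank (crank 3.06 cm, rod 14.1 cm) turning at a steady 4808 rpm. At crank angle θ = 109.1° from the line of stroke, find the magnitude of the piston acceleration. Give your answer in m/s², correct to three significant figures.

3880

ω = 2π·4808/60 = 503.5 rad/s
x(θ) = r cosθ + √(L² − r² sin²θ); with ω constant, a = ω²·d²x/dθ².
d²x/dθ² = −r cosθ − r²(cos2θ)/√u − r⁴ sin²2θ/(4u^{3/2}),  u = L² − r² sin²θ = 0.0190449 m².
Substituting r = 0.0306 m, L = 0.141 m, θ = 109.1°: d²x/dθ² = +0.015313 m.
a = ω²·d²x/dθ² = (503.5)²·(+0.015313) = +3881.9 m/s²;  |a| = 3881.9 m/s².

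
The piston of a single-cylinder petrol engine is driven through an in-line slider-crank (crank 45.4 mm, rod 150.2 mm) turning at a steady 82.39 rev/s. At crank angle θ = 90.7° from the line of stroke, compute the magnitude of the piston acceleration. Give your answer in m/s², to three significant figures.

ω = 2π·82.4 = 517.7 rad/s
x(θ) = r cosθ + √(L² − r² sin²θ); with ω constant, a = ω²·d²x/dθ².
d²x/dθ² = −r cosθ − r²(cos2θ)/√u − r⁴ sin²2θ/(4u^{3/2}),  u = L² − r² sin²θ = 0.0204992 m².
Substituting r = 0.0454 m, L = 0.1502 m, θ = 90.7°: d²x/dθ² = +0.014946 m.
a = ω²·d²x/dθ² = (517.7)²·(+0.014946) = +4005.3 m/s²;  |a| = 4005.3 m/s².

4010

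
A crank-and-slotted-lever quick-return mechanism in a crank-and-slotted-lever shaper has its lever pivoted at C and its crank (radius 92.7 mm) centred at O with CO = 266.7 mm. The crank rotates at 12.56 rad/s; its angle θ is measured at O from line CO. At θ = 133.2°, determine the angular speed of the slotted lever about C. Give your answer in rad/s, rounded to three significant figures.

ω = 12.56 rad/s
Crank pin A relative to C: A = (d + r cosθ, r sinθ); lever angle φ = atan2(r sinθ, d + r cosθ).
Differentiating tanφ: φ̇ = rω(d cosθ + r)/(d² + r² + 2dr cosθ).
d² + r² + 2dr cosθ = |CA|² = 0.0458739 m²;  d cosθ + r = -0.089869 m.
|ω_lever| = |0.0927·12.56·-0.089869| / 0.0458739 = 2.2809 rad/s.

2.28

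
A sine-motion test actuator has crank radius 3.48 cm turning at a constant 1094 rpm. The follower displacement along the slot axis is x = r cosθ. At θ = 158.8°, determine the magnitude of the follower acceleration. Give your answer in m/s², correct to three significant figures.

ω = 114.6 rad/s (from 1094 rpm).
x = r cosθ ⇒ ẍ = −rω² cosθ (ω constant).
|a| = rω²|cosθ| = 0.0348·(114.6)²·|cos 158.8°| = 425.83 m/s².

426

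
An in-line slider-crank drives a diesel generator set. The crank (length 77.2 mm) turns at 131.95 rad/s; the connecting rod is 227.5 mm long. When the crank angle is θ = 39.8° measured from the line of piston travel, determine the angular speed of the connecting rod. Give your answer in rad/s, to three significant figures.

35.2

ω = 131.9 rad/s
The rod makes angle φ with the slider axis where L sinφ = r sinθ; differentiating, L cosφ·φ̇ = r ω cosθ.
L cosφ = √(L² − r² sin²θ) = 0.22207 m.
|ω_rod| = r ω |cosθ| / √(L² − r² sin²θ) = 0.0772·131.9·0.76828/0.22207 = 35.242 rad/s.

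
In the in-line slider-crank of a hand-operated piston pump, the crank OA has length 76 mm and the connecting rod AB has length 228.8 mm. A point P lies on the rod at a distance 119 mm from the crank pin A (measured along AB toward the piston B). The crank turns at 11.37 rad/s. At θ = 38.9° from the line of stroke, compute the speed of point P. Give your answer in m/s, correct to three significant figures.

0.697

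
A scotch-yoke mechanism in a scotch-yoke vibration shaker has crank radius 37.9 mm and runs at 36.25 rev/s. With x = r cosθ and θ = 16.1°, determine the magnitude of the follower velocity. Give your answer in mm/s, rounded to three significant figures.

ω = 227.8 rad/s (from 36.25 rev/s).
x = r cosθ ⇒ ẋ = −rω sinθ.
|v| = rω|sinθ| = 0.0379·227.8·|sin 16.1°| = 2.3939 m/s = 2393.9 mm/s.

2390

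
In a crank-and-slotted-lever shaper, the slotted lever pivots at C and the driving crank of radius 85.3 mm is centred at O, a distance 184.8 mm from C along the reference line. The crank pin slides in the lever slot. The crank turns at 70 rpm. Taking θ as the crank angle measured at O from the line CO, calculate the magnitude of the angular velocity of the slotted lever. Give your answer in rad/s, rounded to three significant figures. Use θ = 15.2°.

2.29

ω = 7.33 rad/s (from 70 rpm).
Crank pin A relative to C: A = (d + r cosθ, r sinθ); lever angle φ = atan2(r sinθ, d + r cosθ).
Differentiating tanφ: φ̇ = rω(d cosθ + r)/(d² + r² + 2dr cosθ).
d² + r² + 2dr cosθ = |CA|² = 0.0718511 m²;  d cosθ + r = +0.26364 m.
|ω_lever| = |0.0853·7.33·+0.26364| / 0.0718511 = 2.2943 rad/s.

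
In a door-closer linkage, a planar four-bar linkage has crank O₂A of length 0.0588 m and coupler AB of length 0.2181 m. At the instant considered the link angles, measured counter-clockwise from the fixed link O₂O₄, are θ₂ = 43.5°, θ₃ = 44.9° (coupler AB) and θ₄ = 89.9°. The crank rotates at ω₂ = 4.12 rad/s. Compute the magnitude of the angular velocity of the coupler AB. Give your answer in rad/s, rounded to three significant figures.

1.14

ω₂ = 4.12 rad/s
Differentiating the loop-closure r₂e^{iθ₂}+r₃e^{iθ₃}=r₁+r₄e^{iθ₄} gives r₂ω₂e^{iθ₂}+r₃ω₃e^{iθ₃}=r₄ω₄e^{iθ₄}.
Eliminating the other unknown: ω₃ = r₂ω₂ sin(θ₄−θ₂) / [r₃ sin(θ₃−θ₄)].
Numerator sine = +0.72417; denominator sine = -0.70711.
Result = 0.0588·4.12·(+0.72417) / (0.2181·(-0.70711)) = -1.1376 rad/s; magnitude 1.1376 rad/s.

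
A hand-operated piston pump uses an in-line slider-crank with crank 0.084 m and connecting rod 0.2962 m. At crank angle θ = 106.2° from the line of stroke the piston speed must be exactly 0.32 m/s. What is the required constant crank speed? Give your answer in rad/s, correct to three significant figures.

4.32

For an in-line slider-crank, |v_piston| = rω|sinθ|·[1 + r cosθ/√(L² − r² sin²θ)].
With r = 0.084 m, L = 0.2962 m, θ = 106.2°: the bracketed kinematic factor |dx/dθ| = 0.074032 m.
ω = v/|dx/dθ| = 0.32/0.074032 = 4.3225 rad/s.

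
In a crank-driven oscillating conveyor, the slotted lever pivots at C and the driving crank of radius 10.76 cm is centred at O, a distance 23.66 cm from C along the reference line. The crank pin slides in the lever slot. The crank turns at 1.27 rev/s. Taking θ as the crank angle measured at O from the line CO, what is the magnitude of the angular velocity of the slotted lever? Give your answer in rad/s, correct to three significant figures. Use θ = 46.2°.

2.27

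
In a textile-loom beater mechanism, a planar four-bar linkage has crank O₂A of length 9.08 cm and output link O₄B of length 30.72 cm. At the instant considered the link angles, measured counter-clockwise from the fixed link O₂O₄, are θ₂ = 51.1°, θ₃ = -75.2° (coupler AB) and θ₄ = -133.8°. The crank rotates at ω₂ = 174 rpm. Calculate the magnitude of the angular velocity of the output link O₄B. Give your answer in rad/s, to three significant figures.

ω₂ = 18.22 rad/s (from 174 rpm).
Differentiating the loop-closure r₂e^{iθ₂}+r₃e^{iθ₃}=r₁+r₄e^{iθ₄} gives r₂ω₂e^{iθ₂}+r₃ω₃e^{iθ₃}=r₄ω₄e^{iθ₄}.
Eliminating the other unknown: ω₄ = r₂ω₂ sin(θ₂−θ₃) / [r₄ sin(θ₄−θ₃)].
Numerator sine = +0.80593; denominator sine = -0.85355.
Result = 0.0908·18.22·(+0.80593) / (0.3072·(-0.85355)) = -5.0852 rad/s; magnitude 5.0852 rad/s.

5.09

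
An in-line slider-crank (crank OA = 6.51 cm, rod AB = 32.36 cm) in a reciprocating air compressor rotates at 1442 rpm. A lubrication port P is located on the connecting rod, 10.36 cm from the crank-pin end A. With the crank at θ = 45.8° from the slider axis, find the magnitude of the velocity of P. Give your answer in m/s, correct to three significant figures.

ω = 151 rad/s.  Crank-pin speed |V_A| = rω = 9.8305 m/s, perpendicular to OA.
Rod angle: sinφ = −(r/L) sinθ ⇒ φ = -8.292°; ω_rod = −rω cosθ/√(L²−r²sin²θ) = -21.403 rad/s.
V_P = V_A + ω_rod × AP, with AP = 0.1036 m along the rod.
Components: V_Px = −rω sinθ − a·ω_rod·sinφ = -7.3674 m/s;  V_Py = rω cosθ + a·ω_rod·cosφ = +4.6593 m/s.
|V_P| = √(V_Px² + V_Py²) = 8.7171 m/s.

8.72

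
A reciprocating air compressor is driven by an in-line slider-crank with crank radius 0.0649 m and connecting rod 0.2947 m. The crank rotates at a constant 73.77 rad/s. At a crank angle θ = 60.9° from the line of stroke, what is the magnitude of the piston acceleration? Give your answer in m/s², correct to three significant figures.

131

ω = 73.77 rad/s
x(θ) = r cosθ + √(L² − r² sin²θ); with ω constant, a = ω²·d²x/dθ².
d²x/dθ² = −r cosθ − r²(cos2θ)/√u − r⁴ sin²2θ/(4u^{3/2}),  u = L² − r² sin²θ = 0.0836323 m².
Substituting r = 0.0649 m, L = 0.2947 m, θ = 60.9°: d²x/dθ² = -0.024021 m.
a = ω²·d²x/dθ² = (73.77)²·(-0.024021) = -130.72 m/s²;  |a| = 130.72 m/s².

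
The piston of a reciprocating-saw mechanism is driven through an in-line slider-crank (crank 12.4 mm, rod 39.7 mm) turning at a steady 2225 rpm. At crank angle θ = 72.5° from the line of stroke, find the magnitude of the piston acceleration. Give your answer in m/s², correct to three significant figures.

23.9

ω = 2π·2225/60 = 233 rad/s
x(θ) = r cosθ + √(L² − r² sin²θ); with ω constant, a = ω²·d²x/dθ².
d²x/dθ² = −r cosθ − r²(cos2θ)/√u − r⁴ sin²2θ/(4u^{3/2}),  u = L² − r² sin²θ = 0.00143623 m².
Substituting r = 0.0124 m, L = 0.0397 m, θ = 72.5°: d²x/dθ² = -0.00044098 m.
a = ω²·d²x/dθ² = (233)²·(-0.00044098) = -23.941 m/s²;  |a| = 23.941 m/s².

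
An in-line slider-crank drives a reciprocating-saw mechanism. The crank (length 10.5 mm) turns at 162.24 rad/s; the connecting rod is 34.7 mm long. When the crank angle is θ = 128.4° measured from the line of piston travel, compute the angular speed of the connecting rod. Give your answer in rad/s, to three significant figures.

31.4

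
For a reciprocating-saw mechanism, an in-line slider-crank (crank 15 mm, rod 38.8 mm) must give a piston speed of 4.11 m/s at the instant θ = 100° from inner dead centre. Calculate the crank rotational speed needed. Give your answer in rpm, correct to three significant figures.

2860

For an in-line slider-crank, |v_piston| = rω|sinθ|·[1 + r cosθ/√(L² − r² sin²θ)].
With r = 0.015 m, L = 0.0388 m, θ = 100°: the bracketed kinematic factor |dx/dθ| = 0.0137 m.
ω = v/|dx/dθ| = 4.11/0.0137 = 300.01 rad/s.
N = 60ω/(2π) = 2864.9 rpm.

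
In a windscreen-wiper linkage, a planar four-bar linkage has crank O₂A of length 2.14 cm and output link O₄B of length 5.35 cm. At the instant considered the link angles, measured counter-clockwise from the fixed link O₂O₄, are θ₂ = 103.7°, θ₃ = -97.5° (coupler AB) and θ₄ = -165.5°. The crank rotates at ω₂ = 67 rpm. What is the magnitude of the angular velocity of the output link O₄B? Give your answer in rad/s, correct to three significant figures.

1.09

ω₂ = 7.016 rad/s (from 67 rpm).
Differentiating the loop-closure r₂e^{iθ₂}+r₃e^{iθ₃}=r₁+r₄e^{iθ₄} gives r₂ω₂e^{iθ₂}+r₃ω₃e^{iθ₃}=r₄ω₄e^{iθ₄}.
Eliminating the other unknown: ω₄ = r₂ω₂ sin(θ₂−θ₃) / [r₄ sin(θ₄−θ₃)].
Numerator sine = -0.36162; denominator sine = -0.92718.
Result = 0.0214·7.016·(-0.36162) / (0.0535·(-0.92718)) = +1.0946 rad/s; magnitude 1.0946 rad/s.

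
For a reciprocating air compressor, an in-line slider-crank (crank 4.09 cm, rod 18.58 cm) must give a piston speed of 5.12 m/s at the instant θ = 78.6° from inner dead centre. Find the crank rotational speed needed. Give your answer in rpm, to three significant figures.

1170

For an in-line slider-crank, |v_piston| = rω|sinθ|·[1 + r cosθ/√(L² − r² sin²θ)].
With r = 0.0409 m, L = 0.1858 m, θ = 78.6°: the bracketed kinematic factor |dx/dθ| = 0.04188 m.
ω = v/|dx/dθ| = 5.12/0.04188 = 122.26 rad/s.
N = 60ω/(2π) = 1167.5 rpm.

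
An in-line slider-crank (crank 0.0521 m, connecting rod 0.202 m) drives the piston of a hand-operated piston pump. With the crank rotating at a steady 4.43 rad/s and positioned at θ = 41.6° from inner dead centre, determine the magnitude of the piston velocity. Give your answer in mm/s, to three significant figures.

ω = 4.43 rad/s
For an in-line slider-crank, x = r cosθ + √(L² − r² sin²θ), so v = −rω sinθ·[1 + r cosθ/√(L² − r² sin²θ)].
With r = 0.0521 m, L = 0.202 m, θ = 41.6°: √(L² − r² sin²θ) = 0.19902 m.
v = −0.0521·4.43·0.66393·[1 + 0.0521·0.74780/0.19902] = -0.18323 m/s.
|v| = 0.18323 m/s = 183.23 mm/s.

183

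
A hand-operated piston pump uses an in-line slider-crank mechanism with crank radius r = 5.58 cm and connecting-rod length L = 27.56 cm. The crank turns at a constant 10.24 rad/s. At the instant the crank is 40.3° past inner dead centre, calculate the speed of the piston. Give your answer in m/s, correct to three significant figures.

0.427

ω = 10.24 rad/s
For an in-line slider-crank, x = r cosθ + √(L² − r² sin²θ), so v = −rω sinθ·[1 + r cosθ/√(L² − r² sin²θ)].
With r = 0.0558 m, L = 0.2756 m, θ = 40.3°: √(L² − r² sin²θ) = 0.27323 m.
v = −0.0558·10.24·0.64679·[1 + 0.0558·0.76267/0.27323] = -0.42713 m/s.
|v| = 0.42713 m/s.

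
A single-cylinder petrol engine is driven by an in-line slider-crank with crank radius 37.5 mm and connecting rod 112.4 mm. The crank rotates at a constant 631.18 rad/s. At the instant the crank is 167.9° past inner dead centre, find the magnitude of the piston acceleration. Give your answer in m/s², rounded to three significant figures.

10000

ω = 631.2 rad/s
x(θ) = r cosθ + √(L² − r² sin²θ); with ω constant, a = ω²·d²x/dθ².
d²x/dθ² = −r cosθ − r²(cos2θ)/√u − r⁴ sin²2θ/(4u^{3/2}),  u = L² − r² sin²θ = 0.012572 m².
Substituting r = 0.0375 m, L = 0.1124 m, θ = 167.9°: d²x/dθ² = +0.025168 m.
a = ω²·d²x/dθ² = (631.2)²·(+0.025168) = +10027 m/s²;  |a| = 10027 m/s².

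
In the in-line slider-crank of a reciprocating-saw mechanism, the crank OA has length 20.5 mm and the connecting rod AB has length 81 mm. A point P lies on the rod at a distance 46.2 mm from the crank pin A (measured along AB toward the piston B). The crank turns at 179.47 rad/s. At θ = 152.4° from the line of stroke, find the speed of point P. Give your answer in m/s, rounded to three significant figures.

ω = 179.5 rad/s.  Crank-pin speed |V_A| = rω = 3.6791 m/s, perpendicular to OA.
Rod angle: sinφ = −(r/L) sinθ ⇒ φ = -6.734°; ω_rod = −rω cosθ/√(L²−r²sin²θ) = +40.532 rad/s.
V_P = V_A + ω_rod × AP, with AP = 0.0462 m along the rod.
Components: V_Px = −rω sinθ − a·ω_rod·sinφ = -1.485 m/s;  V_Py = rω cosθ + a·ω_rod·cosφ = -1.4008 m/s.
|V_P| = √(V_Px² + V_Py²) = 2.0414 m/s.

2.04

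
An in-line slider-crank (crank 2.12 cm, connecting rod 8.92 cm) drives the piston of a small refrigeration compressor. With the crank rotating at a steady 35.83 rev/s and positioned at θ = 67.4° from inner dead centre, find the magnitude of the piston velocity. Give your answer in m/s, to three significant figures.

ω = 2π·35.8 = 225.1 rad/s
For an in-line slider-crank, x = r cosθ + √(L² − r² sin²θ), so v = −rω sinθ·[1 + r cosθ/√(L² − r² sin²θ)].
With r = 0.0212 m, L = 0.0892 m, θ = 67.4°: √(L² − r² sin²θ) = 0.087026 m.
v = −0.0212·225.1·0.92321·[1 + 0.0212·0.38430/0.087026] = -4.8187 m/s.
|v| = 4.8187 m/s.

4.82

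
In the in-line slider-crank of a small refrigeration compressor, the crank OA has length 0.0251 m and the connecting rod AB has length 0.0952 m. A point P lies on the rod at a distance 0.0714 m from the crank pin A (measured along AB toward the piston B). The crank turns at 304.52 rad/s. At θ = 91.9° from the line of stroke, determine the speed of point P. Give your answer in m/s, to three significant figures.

7.59

ω = 304.5 rad/s.  Crank-pin speed |V_A| = rω = 7.6435 m/s, perpendicular to OA.
Rod angle: sinφ = −(r/L) sinθ ⇒ φ = -15.278°; ω_rod = −rω cosθ/√(L²−r²sin²θ) = +2.7595 rad/s.
V_P = V_A + ω_rod × AP, with AP = 0.0714 m along the rod.
Components: V_Px = −rω sinθ − a·ω_rod·sinφ = -7.5873 m/s;  V_Py = rω cosθ + a·ω_rod·cosφ = -0.063355 m/s.
|V_P| = √(V_Px² + V_Py²) = 7.5876 m/s.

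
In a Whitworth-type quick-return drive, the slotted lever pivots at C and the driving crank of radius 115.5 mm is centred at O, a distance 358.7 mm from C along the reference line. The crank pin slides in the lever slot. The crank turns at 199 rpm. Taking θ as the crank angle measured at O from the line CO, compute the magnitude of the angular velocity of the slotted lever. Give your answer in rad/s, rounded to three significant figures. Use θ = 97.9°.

ω = 20.84 rad/s (from 199 rpm).
Crank pin A relative to C: A = (d + r cosθ, r sinθ); lever angle φ = atan2(r sinθ, d + r cosθ).
Differentiating tanφ: φ̇ = rω(d cosθ + r)/(d² + r² + 2dr cosθ).
d² + r² + 2dr cosθ = |CA|² = 0.130617 m²;  d cosθ + r = +0.066199 m.
|ω_lever| = |0.1155·20.84·+0.066199| / 0.130617 = 1.2199 rad/s.

1.22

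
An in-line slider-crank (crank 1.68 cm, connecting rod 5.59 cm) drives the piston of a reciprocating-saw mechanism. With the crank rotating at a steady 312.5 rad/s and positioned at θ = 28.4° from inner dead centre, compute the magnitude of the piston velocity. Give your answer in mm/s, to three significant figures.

3160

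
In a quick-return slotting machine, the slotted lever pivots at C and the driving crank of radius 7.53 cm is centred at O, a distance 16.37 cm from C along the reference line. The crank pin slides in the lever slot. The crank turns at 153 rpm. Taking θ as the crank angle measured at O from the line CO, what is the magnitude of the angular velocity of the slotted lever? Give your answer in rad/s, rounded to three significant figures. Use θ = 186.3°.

ω = 16.02 rad/s (from 153 rpm).
Crank pin A relative to C: A = (d + r cosθ, r sinθ); lever angle φ = atan2(r sinθ, d + r cosθ).
Differentiating tanφ: φ̇ = rω(d cosθ + r)/(d² + r² + 2dr cosθ).
d² + r² + 2dr cosθ = |CA|² = 0.00796344 m²;  d cosθ + r = -0.087411 m.
|ω_lever| = |0.0753·16.02·-0.087411| / 0.00796344 = 13.243 rad/s.

13.2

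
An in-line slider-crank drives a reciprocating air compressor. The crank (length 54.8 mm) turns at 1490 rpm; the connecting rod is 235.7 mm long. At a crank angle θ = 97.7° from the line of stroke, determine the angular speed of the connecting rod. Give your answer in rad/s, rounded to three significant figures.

5.00

ω = 156 rad/s (converted from 1490 rpm).
The rod makes angle φ with the slider axis where L sinφ = r sinθ; differentiating, L cosφ·φ̇ = r ω cosθ.
L cosφ = √(L² − r² sin²θ) = 0.22936 m.
|ω_rod| = r ω |cosθ| / √(L² − r² sin²θ) = 0.0548·156·0.13399/0.22936 = 4.9951 rad/s.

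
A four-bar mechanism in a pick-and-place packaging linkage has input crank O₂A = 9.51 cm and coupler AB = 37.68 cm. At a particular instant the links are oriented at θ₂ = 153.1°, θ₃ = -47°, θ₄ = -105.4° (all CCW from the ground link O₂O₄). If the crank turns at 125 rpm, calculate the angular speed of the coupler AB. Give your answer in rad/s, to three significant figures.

3.80

ω₂ = 13.09 rad/s (from 125 rpm).
Differentiating the loop-closure r₂e^{iθ₂}+r₃e^{iθ₃}=r₁+r₄e^{iθ₄} gives r₂ω₂e^{iθ₂}+r₃ω₃e^{iθ₃}=r₄ω₄e^{iθ₄}.
Eliminating the other unknown: ω₃ = r₂ω₂ sin(θ₄−θ₂) / [r₃ sin(θ₃−θ₄)].
Numerator sine = +0.97992; denominator sine = +0.85173.
Result = 0.0951·13.09·(+0.97992) / (0.3768·(+0.85173)) = +3.801 rad/s; magnitude 3.801 rad/s.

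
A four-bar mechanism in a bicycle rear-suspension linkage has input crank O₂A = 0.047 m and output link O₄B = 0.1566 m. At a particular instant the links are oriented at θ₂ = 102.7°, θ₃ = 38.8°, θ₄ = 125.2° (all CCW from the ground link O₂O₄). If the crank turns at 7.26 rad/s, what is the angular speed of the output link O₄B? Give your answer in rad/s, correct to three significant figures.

1.96

ω₂ = 7.26 rad/s
Differentiating the loop-closure r₂e^{iθ₂}+r₃e^{iθ₃}=r₁+r₄e^{iθ₄} gives r₂ω₂e^{iθ₂}+r₃ω₃e^{iθ₃}=r₄ω₄e^{iθ₄}.
Eliminating the other unknown: ω₄ = r₂ω₂ sin(θ₂−θ₃) / [r₄ sin(θ₄−θ₃)].
Numerator sine = +0.89803; denominator sine = +0.99803.
Result = 0.047·7.26·(+0.89803) / (0.1566·(+0.99803)) = +1.9606 rad/s; magnitude 1.9606 rad/s.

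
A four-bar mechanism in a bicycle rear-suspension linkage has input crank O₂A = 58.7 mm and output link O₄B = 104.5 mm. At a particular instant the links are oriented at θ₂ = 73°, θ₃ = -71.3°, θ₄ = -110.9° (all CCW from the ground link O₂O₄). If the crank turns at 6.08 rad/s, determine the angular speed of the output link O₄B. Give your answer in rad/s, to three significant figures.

ω₂ = 6.08 rad/s
Differentiating the loop-closure r₂e^{iθ₂}+r₃e^{iθ₃}=r₁+r₄e^{iθ₄} gives r₂ω₂e^{iθ₂}+r₃ω₃e^{iθ₃}=r₄ω₄e^{iθ₄}.
Eliminating the other unknown: ω₄ = r₂ω₂ sin(θ₂−θ₃) / [r₄ sin(θ₄−θ₃)].
Numerator sine = +0.58354; denominator sine = -0.63742.
Result = 0.0587·6.08·(+0.58354) / (0.1045·(-0.63742)) = -3.1266 rad/s; magnitude 3.1266 rad/s.

3.13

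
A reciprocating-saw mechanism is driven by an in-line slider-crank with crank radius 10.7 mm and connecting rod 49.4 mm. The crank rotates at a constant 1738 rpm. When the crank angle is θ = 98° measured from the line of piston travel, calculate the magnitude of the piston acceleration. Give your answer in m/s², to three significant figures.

125

ω = 2π·1738/60 = 182 rad/s
x(θ) = r cosθ + √(L² − r² sin²θ); with ω constant, a = ω²·d²x/dθ².
d²x/dθ² = −r cosθ − r²(cos2θ)/√u − r⁴ sin²2θ/(4u^{3/2}),  u = L² − r² sin²θ = 0.00232809 m².
Substituting r = 0.0107 m, L = 0.0494 m, θ = 98°: d²x/dθ² = +0.0037679 m.
a = ω²·d²x/dθ² = (182)²·(+0.0037679) = +124.81 m/s²;  |a| = 124.81 m/s².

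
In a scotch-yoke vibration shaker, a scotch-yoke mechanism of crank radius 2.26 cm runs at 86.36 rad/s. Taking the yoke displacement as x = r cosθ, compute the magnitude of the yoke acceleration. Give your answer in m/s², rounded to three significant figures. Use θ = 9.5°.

ω = 86.36 rad/s
x = r cosθ ⇒ ẍ = −rω² cosθ (ω constant).
|a| = rω²|cosθ| = 0.0226·(86.36)²·|cos 9.5°| = 166.24 m/s².

166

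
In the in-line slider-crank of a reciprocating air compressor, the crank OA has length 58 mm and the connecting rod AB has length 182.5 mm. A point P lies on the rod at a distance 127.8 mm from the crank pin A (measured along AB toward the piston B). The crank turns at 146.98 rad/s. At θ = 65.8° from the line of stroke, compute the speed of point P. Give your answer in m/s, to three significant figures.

ω = 147 rad/s.  Crank-pin speed |V_A| = rω = 8.5248 m/s, perpendicular to OA.
Rod angle: sinφ = −(r/L) sinθ ⇒ φ = -16.851°; ω_rod = −rω cosθ/√(L²−r²sin²θ) = -20.007 rad/s.
V_P = V_A + ω_rod × AP, with AP = 0.1278 m along the rod.
Components: V_Px = −rω sinθ − a·ω_rod·sinφ = -8.5169 m/s;  V_Py = rω cosθ + a·ω_rod·cosφ = +1.0474 m/s.
|V_P| = √(V_Px² + V_Py²) = 8.581 m/s.

8.58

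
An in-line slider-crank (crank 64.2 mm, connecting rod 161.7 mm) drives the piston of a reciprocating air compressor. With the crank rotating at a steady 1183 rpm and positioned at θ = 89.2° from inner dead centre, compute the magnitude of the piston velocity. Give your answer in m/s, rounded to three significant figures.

ω = 2π·1183/60 = 123.9 rad/s
For an in-line slider-crank, x = r cosθ + √(L² − r² sin²θ), so v = −rω sinθ·[1 + r cosθ/√(L² − r² sin²θ)].
With r = 0.0642 m, L = 0.1617 m, θ = 89.2°: √(L² − r² sin²θ) = 0.14841 m.
v = −0.0642·123.9·0.99990·[1 + 0.0642·0.01396/0.14841] = -8.0006 m/s.
|v| = 8.0006 m/s.

8.00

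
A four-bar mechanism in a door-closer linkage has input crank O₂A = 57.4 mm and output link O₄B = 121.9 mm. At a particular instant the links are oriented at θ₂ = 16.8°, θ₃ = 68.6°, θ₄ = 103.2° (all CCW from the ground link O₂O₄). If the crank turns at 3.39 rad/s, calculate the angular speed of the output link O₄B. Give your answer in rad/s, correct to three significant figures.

2.21

ω₂ = 3.39 rad/s
Differentiating the loop-closure r₂e^{iθ₂}+r₃e^{iθ₃}=r₁+r₄e^{iθ₄} gives r₂ω₂e^{iθ₂}+r₃ω₃e^{iθ₃}=r₄ω₄e^{iθ₄}.
Eliminating the other unknown: ω₄ = r₂ω₂ sin(θ₂−θ₃) / [r₄ sin(θ₄−θ₃)].
Numerator sine = -0.78586; denominator sine = +0.56784.
Result = 0.0574·3.39·(-0.78586) / (0.1219·(+0.56784)) = -2.2091 rad/s; magnitude 2.2091 rad/s.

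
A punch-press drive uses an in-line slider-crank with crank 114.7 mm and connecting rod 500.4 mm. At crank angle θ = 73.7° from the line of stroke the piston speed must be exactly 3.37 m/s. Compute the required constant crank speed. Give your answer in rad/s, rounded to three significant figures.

For an in-line slider-crank, |v_piston| = rω|sinθ|·[1 + r cosθ/√(L² − r² sin²θ)].
With r = 0.1147 m, L = 0.5004 m, θ = 73.7°: the bracketed kinematic factor |dx/dθ| = 0.11735 m.
ω = v/|dx/dθ| = 3.37/0.11735 = 28.718 rad/s.

28.7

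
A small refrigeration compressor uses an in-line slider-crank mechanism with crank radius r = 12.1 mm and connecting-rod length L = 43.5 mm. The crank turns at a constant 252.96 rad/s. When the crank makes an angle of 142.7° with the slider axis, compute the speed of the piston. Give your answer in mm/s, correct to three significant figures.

1440

ω = 253 rad/s
For an in-line slider-crank, x = r cosθ + √(L² − r² sin²θ), so v = −rω sinθ·[1 + r cosθ/√(L² − r² sin²θ)].
With r = 0.0121 m, L = 0.0435 m, θ = 142.7°: √(L² − r² sin²θ) = 0.042878 m.
v = −0.0121·253·0.60599·[1 + 0.0121·-0.79547/0.042878] = -1.4384 m/s.
|v| = 1.4384 m/s = 1438.4 mm/s.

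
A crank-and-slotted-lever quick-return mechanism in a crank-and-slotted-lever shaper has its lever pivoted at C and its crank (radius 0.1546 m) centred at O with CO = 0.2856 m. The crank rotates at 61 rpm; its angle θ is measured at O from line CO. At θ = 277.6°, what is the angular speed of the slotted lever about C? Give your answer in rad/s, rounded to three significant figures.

ω = 6.388 rad/s (from 61 rpm).
Crank pin A relative to C: A = (d + r cosθ, r sinθ); lever angle φ = atan2(r sinθ, d + r cosθ).
Differentiating tanφ: φ̇ = rω(d cosθ + r)/(d² + r² + 2dr cosθ).
d² + r² + 2dr cosθ = |CA|² = 0.117148 m²;  d cosθ + r = +0.19237 m.
|ω_lever| = |0.1546·6.388·+0.19237| / 0.117148 = 1.6217 rad/s.

1.62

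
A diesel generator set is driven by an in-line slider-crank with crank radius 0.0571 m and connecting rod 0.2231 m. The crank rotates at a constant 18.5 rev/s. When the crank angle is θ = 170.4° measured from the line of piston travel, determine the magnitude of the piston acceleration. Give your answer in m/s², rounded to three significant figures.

574

ω = 2π·18.5 = 116.2 rad/s
x(θ) = r cosθ + √(L² − r² sin²θ); with ω constant, a = ω²·d²x/dθ².
d²x/dθ² = −r cosθ − r²(cos2θ)/√u − r⁴ sin²2θ/(4u^{3/2}),  u = L² − r² sin²θ = 0.0496829 m².
Substituting r = 0.0571 m, L = 0.2231 m, θ = 170.4°: d²x/dθ² = +0.042461 m.
a = ω²·d²x/dθ² = (116.2)²·(+0.042461) = +573.71 m/s²;  |a| = 573.71 m/s².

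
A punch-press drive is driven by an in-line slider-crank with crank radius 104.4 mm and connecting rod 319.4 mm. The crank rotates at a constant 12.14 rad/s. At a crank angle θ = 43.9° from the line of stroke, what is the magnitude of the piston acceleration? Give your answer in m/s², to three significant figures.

ω = 12.14 rad/s
x(θ) = r cosθ + √(L² − r² sin²θ); with ω constant, a = ω²·d²x/dθ².
d²x/dθ² = −r cosθ − r²(cos2θ)/√u − r⁴ sin²2θ/(4u^{3/2}),  u = L² − r² sin²θ = 0.0967759 m².
Substituting r = 0.1044 m, L = 0.3194 m, θ = 43.9°: d²x/dθ² = -0.077556 m.
a = ω²·d²x/dθ² = (12.14)²·(-0.077556) = -11.43 m/s²;  |a| = 11.43 m/s².

11.4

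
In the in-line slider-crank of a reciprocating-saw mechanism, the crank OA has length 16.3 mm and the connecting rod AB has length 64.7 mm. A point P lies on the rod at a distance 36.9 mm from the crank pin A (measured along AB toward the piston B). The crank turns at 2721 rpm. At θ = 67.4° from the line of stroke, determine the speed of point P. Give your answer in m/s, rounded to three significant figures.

4.60

ω = 284.9 rad/s.  Crank-pin speed |V_A| = rω = 4.6446 m/s, perpendicular to OA.
Rod angle: sinφ = −(r/L) sinθ ⇒ φ = -13.449°; ω_rod = −rω cosθ/√(L²−r²sin²θ) = -28.365 rad/s.
V_P = V_A + ω_rod × AP, with AP = 0.0369 m along the rod.
Components: V_Px = −rω sinθ − a·ω_rod·sinφ = -4.5313 m/s;  V_Py = rω cosθ + a·ω_rod·cosφ = +0.76692 m/s.
|V_P| = √(V_Px² + V_Py²) = 4.5958 m/s.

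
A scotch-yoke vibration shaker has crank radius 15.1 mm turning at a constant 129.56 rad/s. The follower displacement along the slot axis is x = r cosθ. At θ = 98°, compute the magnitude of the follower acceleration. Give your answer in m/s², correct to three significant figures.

ω = 129.6 rad/s
x = r cosθ ⇒ ẍ = −rω² cosθ (ω constant).
|a| = rω²|cosθ| = 0.0151·(129.6)²·|cos 98°| = 35.276 m/s².

35.3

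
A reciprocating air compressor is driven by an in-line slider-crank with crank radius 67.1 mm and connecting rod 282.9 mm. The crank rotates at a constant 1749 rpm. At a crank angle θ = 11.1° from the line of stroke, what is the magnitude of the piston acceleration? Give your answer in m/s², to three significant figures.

2700

ω = 2π·1749/60 = 183.2 rad/s
x(θ) = r cosθ + √(L² − r² sin²θ); with ω constant, a = ω²·d²x/dθ².
d²x/dθ² = −r cosθ − r²(cos2θ)/√u − r⁴ sin²2θ/(4u^{3/2}),  u = L² − r² sin²θ = 0.0798655 m².
Substituting r = 0.0671 m, L = 0.2829 m, θ = 11.1°: d²x/dθ² = -0.080628 m.
a = ω²·d²x/dθ² = (183.2)²·(-0.080628) = -2704.7 m/s²;  |a| = 2704.7 m/s².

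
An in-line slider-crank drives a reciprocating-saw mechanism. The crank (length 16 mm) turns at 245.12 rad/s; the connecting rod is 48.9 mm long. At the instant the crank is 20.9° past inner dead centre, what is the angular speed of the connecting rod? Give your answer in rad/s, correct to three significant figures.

75.4

ω = 245.1 rad/s
The rod makes angle φ with the slider axis where L sinφ = r sinθ; differentiating, L cosφ·φ̇ = r ω cosθ.
L cosφ = √(L² − r² sin²θ) = 0.048566 m.
|ω_rod| = r ω |cosθ| / √(L² − r² sin²θ) = 0.016·245.1·0.93420/0.048566 = 75.442 rad/s.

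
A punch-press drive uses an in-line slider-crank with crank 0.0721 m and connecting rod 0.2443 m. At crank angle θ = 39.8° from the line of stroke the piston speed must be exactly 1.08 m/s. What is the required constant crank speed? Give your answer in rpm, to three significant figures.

For an in-line slider-crank, |v_piston| = rω|sinθ|·[1 + r cosθ/√(L² − r² sin²θ)].
With r = 0.0721 m, L = 0.2443 m, θ = 39.8°: the bracketed kinematic factor |dx/dθ| = 0.056808 m.
ω = v/|dx/dθ| = 1.08/0.056808 = 19.011 rad/s.
N = 60ω/(2π) = 181.54 rpm.

182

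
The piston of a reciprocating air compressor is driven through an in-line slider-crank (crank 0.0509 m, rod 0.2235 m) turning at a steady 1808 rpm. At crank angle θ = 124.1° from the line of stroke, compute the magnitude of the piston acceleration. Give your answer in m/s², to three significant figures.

ω = 2π·1808/60 = 189.3 rad/s
x(θ) = r cosθ + √(L² − r² sin²θ); with ω constant, a = ω²·d²x/dθ².
d²x/dθ² = −r cosθ − r²(cos2θ)/√u − r⁴ sin²2θ/(4u^{3/2}),  u = L² − r² sin²θ = 0.0481758 m².
Substituting r = 0.0509 m, L = 0.2235 m, θ = 124.1°: d²x/dθ² = +0.032783 m.
a = ω²·d²x/dθ² = (189.3)²·(+0.032783) = +1175.2 m/s²;  |a| = 1175.2 m/s².

1180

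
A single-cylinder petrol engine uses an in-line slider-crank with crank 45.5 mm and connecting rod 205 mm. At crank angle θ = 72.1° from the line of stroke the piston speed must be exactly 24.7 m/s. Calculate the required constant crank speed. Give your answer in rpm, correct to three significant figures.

For an in-line slider-crank, |v_piston| = rω|sinθ|·[1 + r cosθ/√(L² − r² sin²θ)].
With r = 0.0455 m, L = 0.205 m, θ = 72.1°: the bracketed kinematic factor |dx/dθ| = 0.046319 m.
ω = v/|dx/dθ| = 24.7/0.046319 = 533.25 rad/s.
N = 60ω/(2π) = 5092.2 rpm.

5090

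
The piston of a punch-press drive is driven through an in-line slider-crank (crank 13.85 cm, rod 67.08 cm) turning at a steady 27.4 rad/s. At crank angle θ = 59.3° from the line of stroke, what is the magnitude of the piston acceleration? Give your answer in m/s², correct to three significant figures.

ω = 27.4 rad/s
x(θ) = r cosθ + √(L² − r² sin²θ); with ω constant, a = ω²·d²x/dθ².
d²x/dθ² = −r cosθ − r²(cos2θ)/√u − r⁴ sin²2θ/(4u^{3/2}),  u = L² − r² sin²θ = 0.43579 m².
Substituting r = 0.1385 m, L = 0.6708 m, θ = 59.3°: d²x/dθ² = -0.057047 m.
a = ω²·d²x/dθ² = (27.4)²·(-0.057047) = -42.829 m/s²;  |a| = 42.829 m/s².

42.8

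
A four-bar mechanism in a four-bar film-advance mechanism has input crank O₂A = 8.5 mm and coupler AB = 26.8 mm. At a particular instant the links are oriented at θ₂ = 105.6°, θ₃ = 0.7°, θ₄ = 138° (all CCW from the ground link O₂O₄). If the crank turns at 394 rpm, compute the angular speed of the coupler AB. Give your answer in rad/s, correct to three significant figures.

10.3

ω₂ = 41.26 rad/s (from 394 rpm).
Differentiating the loop-closure r₂e^{iθ₂}+r₃e^{iθ₃}=r₁+r₄e^{iθ₄} gives r₂ω₂e^{iθ₂}+r₃ω₃e^{iθ₃}=r₄ω₄e^{iθ₄}.
Eliminating the other unknown: ω₃ = r₂ω₂ sin(θ₄−θ₂) / [r₃ sin(θ₃−θ₄)].
Numerator sine = +0.53583; denominator sine = -0.67816.
Result = 0.0085·41.26·(+0.53583) / (0.0268·(-0.67816)) = -10.34 rad/s; magnitude 10.34 rad/s.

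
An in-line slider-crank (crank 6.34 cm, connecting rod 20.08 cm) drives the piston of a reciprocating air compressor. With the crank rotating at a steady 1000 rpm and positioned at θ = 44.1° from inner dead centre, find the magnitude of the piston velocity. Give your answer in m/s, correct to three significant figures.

ω = 2π·1000/60 = 104.7 rad/s
For an in-line slider-crank, x = r cosθ + √(L² − r² sin²θ), so v = −rω sinθ·[1 + r cosθ/√(L² − r² sin²θ)].
With r = 0.0634 m, L = 0.2008 m, θ = 44.1°: √(L² − r² sin²θ) = 0.19589 m.
v = −0.0634·104.7·0.69591·[1 + 0.0634·0.71813/0.19589] = -5.6942 m/s.
|v| = 5.6942 m/s.

5.69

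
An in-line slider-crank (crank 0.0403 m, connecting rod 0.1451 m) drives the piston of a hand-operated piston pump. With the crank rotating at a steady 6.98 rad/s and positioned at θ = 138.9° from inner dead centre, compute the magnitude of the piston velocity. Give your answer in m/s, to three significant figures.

0.146

ω = 6.98 rad/s
For an in-line slider-crank, x = r cosθ + √(L² − r² sin²θ), so v = −rω sinθ·[1 + r cosθ/√(L² − r² sin²θ)].
With r = 0.0403 m, L = 0.1451 m, θ = 138.9°: √(L² − r² sin²θ) = 0.14266 m.
v = −0.0403·6.98·0.65738·[1 + 0.0403·-0.75356/0.14266] = -0.14555 m/s.
|v| = 0.14555 m/s.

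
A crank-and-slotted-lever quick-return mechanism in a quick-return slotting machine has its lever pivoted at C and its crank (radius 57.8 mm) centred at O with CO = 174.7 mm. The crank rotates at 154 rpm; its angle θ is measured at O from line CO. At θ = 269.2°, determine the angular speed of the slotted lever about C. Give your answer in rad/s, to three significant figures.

ω = 16.13 rad/s (from 154 rpm).
Crank pin A relative to C: A = (d + r cosθ, r sinθ); lever angle φ = atan2(r sinθ, d + r cosθ).
Differentiating tanφ: φ̇ = rω(d cosθ + r)/(d² + r² + 2dr cosθ).
d² + r² + 2dr cosθ = |CA|² = 0.033579 m²;  d cosθ + r = +0.055361 m.
|ω_lever| = |0.0578·16.13·+0.055361| / 0.033579 = 1.5368 rad/s.

1.54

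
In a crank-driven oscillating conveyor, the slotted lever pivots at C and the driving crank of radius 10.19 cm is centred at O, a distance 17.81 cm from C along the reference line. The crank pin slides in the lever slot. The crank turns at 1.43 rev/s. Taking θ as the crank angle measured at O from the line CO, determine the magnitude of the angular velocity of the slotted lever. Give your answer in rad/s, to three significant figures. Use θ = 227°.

ω = 8.985 rad/s (from 1.43 rev/s).
Crank pin A relative to C: A = (d + r cosθ, r sinθ); lever angle φ = atan2(r sinθ, d + r cosθ).
Differentiating tanφ: φ̇ = rω(d cosθ + r)/(d² + r² + 2dr cosθ).
d² + r² + 2dr cosθ = |CA|² = 0.0173489 m²;  d cosθ + r = -0.019564 m.
|ω_lever| = |0.1019·8.985·-0.019564| / 0.0173489 = 1.0325 rad/s.

1.03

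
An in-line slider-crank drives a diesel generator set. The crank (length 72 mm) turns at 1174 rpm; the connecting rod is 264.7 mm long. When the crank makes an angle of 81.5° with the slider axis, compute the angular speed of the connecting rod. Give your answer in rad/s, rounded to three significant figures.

5.13

ω = 122.9 rad/s (converted from 1174 rpm).
The rod makes angle φ with the slider axis where L sinφ = r sinθ; differentiating, L cosφ·φ̇ = r ω cosθ.
L cosφ = √(L² − r² sin²θ) = 0.25494 m.
|ω_rod| = r ω |cosθ| / √(L² − r² sin²θ) = 0.072·122.9·0.14781/0.25494 = 5.132 rad/s.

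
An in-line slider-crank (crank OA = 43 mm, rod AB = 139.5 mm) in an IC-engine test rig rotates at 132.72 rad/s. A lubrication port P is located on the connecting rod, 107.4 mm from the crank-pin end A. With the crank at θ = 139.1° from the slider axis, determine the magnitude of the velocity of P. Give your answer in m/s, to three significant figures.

3.21

ω = 132.7 rad/s.  Crank-pin speed |V_A| = rω = 5.707 m/s, perpendicular to OA.
Rod angle: sinφ = −(r/L) sinθ ⇒ φ = -11.643°; ω_rod = −rω cosθ/√(L²−r²sin²θ) = +31.572 rad/s.
V_P = V_A + ω_rod × AP, with AP = 0.1074 m along the rod.
Components: V_Px = −rω sinθ − a·ω_rod·sinφ = -3.0522 m/s;  V_Py = rω cosθ + a·ω_rod·cosφ = -0.9926 m/s.
|V_P| = √(V_Px² + V_Py²) = 3.2096 m/s.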